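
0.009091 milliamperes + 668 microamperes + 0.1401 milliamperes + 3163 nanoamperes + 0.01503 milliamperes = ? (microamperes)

In microamperes:
  0.009091 milliamperes = 0.009091 × 10³ microamperes = 9.091
  668 microamperes → 668
  0.1401 milliamperes = 0.1401 × 10³ microamperes = 140.1
  3163 nanoamperes = 3163 × 10⁻³ microamperes = 3.163
  0.01503 milliamperes = 0.01503 × 10³ microamperes = 15.03
Sum: 9.091 + 668 + 140.1 + 3.163 + 15.03 = 835.384

835.384 microamperes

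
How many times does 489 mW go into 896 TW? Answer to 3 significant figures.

(896 × 10^12) / (489 × 10^-3) = 1.832 × 10^15

1830000000000000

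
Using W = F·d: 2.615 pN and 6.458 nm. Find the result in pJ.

0.00000001688767 pJ

2.615 × 10^-12 × 6.458 × 10^-9 = 16.88767 × 10^-21 J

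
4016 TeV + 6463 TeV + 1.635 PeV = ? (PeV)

12.114 PeV

In PeV:
  4016 TeV = 4016 × 10⁻³ PeV = 4.016
  6463 TeV = 6463 × 10⁻³ PeV = 6.463
  1.635 PeV → 1.635
Sum: 4.016 + 6.463 + 1.635 = 12.114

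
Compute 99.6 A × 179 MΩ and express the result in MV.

17828.4 MV

99.6 × 179 × 10^6 = 17828.4 × 10^6 V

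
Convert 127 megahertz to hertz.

127000000 hertz

mega = 1e6, (no prefix) = 1e0; factor is 1e6.
127 × 1e6 = 127000000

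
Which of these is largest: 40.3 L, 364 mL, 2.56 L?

40.3 L

40.3 L = 40.3 L
364 mL = 0.364 L
2.56 L = 2.56 L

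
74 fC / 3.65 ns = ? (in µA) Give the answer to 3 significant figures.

(74e-15) / (3.65e-9) = 20.274e-6 A

20.3 µA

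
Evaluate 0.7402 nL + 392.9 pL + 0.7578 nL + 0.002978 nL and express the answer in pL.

1893.878 pL

In pL:
  0.7402 nL = 0.7402 × 10³ pL = 740.2
  392.9 pL → 392.9
  0.7578 nL = 0.7578 × 10³ pL = 757.8
  0.002978 nL = 0.002978 × 10³ pL = 2.978
Sum: 740.2 + 392.9 + 757.8 + 2.978 = 1893.878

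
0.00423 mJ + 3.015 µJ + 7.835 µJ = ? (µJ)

15.08 µJ

In µJ:
  0.00423 mJ = 0.00423 × 10³ µJ = 4.23
  3.015 µJ → 3.015
  7.835 µJ → 7.835
Sum: 4.23 + 3.015 + 7.835 = 15.08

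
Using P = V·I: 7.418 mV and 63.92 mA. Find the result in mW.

7.418 × 10⁻³ × 63.92 × 10⁻³ = 474.15856 × 10⁻⁶ W

0.47415856 mW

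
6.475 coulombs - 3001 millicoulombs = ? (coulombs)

In coulombs:
  6.475 coulombs → 6.475
  3001 millicoulombs = 3001e-3 coulombs = 3.001
Difference: 6.475 - 3.001 = 3.474

3.474 coulombs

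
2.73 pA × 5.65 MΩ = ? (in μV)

15.4245 μV

2.73e-12 × 5.65e6 = 15.4245e-6 V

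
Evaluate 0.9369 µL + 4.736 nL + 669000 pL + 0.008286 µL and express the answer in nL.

1618.922 nL

In nL:
  0.9369 µL = 0.9369e3 nL = 936.9
  4.736 nL → 4.736
  669000 pL = 669000e-3 nL = 669
  0.008286 µL = 0.008286e3 nL = 8.286
Sum: 936.9 + 4.736 + 669 + 8.286 = 1618.922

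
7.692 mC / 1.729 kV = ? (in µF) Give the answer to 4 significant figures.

(7.692 × 10⁻³) / (1.729 × 10³) = 4.44881 × 10⁻⁶ F

4.449 µF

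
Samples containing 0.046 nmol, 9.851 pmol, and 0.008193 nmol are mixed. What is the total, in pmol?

In pmol:
  0.046 nmol = 0.046e3 pmol = 46
  9.851 pmol → 9.851
  0.008193 nmol = 0.008193e3 pmol = 8.193
Sum: 46 + 9.851 + 8.193 = 64.044

64.044 pmol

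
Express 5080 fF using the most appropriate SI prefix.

5.08 pF

= 5.08e-12 F; 1e-12 is pico.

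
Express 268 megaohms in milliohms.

mega = 10^6, milli = 10^-3; factor is 10^9.
268 × 10^9 = 268000000000

268000000000 milliohms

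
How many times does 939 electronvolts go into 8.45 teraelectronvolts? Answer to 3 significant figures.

9000000000

(8.45e12) / (939) = 0.008999e12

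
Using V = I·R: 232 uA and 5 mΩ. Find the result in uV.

1.16 uV

232e-6 × 5e-3 = 1160e-9 V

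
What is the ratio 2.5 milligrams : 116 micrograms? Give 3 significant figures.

(2.5e-3) / (116e-6) = 0.02155e3

21.6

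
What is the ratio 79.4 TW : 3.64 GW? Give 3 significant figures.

(79.4 × 10^12) / (3.64 × 10^9) = 21.81 × 10^3

21800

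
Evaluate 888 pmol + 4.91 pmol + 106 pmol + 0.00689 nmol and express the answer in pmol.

In pmol:
  888 pmol → 888
  4.91 pmol → 4.91
  106 pmol → 106
  0.00689 nmol = 0.00689 × 10³ pmol = 6.89
Sum: 888 + 4.91 + 106 + 6.89 = 1005.8

1005.8 pmol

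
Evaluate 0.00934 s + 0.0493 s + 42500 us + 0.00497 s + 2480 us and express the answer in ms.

In ms:
  0.00934 s = 0.00934 × 10^3 ms = 9.34
  0.0493 s = 0.0493 × 10^3 ms = 49.3
  42500 us = 42500 × 10^-3 ms = 42.5
  0.00497 s = 0.00497 × 10^3 ms = 4.97
  2480 us = 2480 × 10^-3 ms = 2.48
Sum: 9.34 + 49.3 + 42.5 + 4.97 + 2.48 = 108.59

108.59 ms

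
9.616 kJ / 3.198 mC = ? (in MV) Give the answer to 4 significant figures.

(9.616 × 10³) / (3.198 × 10⁻³) = 3.00688 × 10⁶ V

3.007 MV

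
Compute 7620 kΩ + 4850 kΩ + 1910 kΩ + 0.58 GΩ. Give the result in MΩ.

In MΩ:
  7620 kΩ = 7620e-3 MΩ = 7.62
  4850 kΩ = 4850e-3 MΩ = 4.85
  1910 kΩ = 1910e-3 MΩ = 1.91
  0.58 GΩ = 0.58e3 MΩ = 580
Sum: 7.62 + 4.85 + 1.91 + 580 = 594.38

594.38 MΩ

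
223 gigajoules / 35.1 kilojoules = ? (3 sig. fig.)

6350000

(223 × 10⁹) / (35.1 × 10³) = 6.353 × 10⁶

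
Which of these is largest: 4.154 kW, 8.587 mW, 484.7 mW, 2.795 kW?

4.154 kW = 4154 W
8.587 mW = 0.008587 W
484.7 mW = 0.4847 W
2.795 kW = 2795 W

4.154 kW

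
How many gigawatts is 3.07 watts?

(no prefix) = 10^0, giga = 10^9; factor is 10^-9.
3.07 × 10^-9 = 0.00000000307

0.00000000307 gigawatts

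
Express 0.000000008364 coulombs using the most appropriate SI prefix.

= 8.364 × 10⁻⁹ coulombs; 10⁻⁹ is nano.

8.364 nanocoulombs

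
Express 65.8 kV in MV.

0.0658 MV

kilo = 10³, mega = 10⁶; factor is 10⁻³.
65.8 × 10⁻³ = 0.0658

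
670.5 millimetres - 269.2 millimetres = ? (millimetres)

401.3 millimetres

In millimetres:
  670.5 millimetres → 670.5
  269.2 millimetres → 269.2
Difference: 670.5 - 269.2 = 401.3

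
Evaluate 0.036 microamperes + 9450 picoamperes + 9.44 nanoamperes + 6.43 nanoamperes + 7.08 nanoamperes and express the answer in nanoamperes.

In nanoamperes:
  0.036 microamperes = 0.036 × 10³ nanoamperes = 36
  9450 picoamperes = 9450 × 10⁻³ nanoamperes = 9.45
  9.44 nanoamperes → 9.44
  6.43 nanoamperes → 6.43
  7.08 nanoamperes → 7.08
Sum: 36 + 9.45 + 9.44 + 6.43 + 7.08 = 68.4

68.4 nanoamperes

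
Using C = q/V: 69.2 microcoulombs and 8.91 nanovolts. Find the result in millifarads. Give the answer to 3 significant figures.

7770000 millifarads

(69.2e-6) / (8.91e-9) = 7.7666e3 F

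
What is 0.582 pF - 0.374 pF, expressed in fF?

208 fF

In fF:
  0.582 pF = 0.582e3 fF = 582
  0.374 pF = 0.374e3 fF = 374
Difference: 582 - 374 = 208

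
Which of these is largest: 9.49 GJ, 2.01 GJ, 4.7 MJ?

9.49 GJ = 9490000000 J
2.01 GJ = 2010000000 J
4.7 MJ = 4700000 J

9.49 GJ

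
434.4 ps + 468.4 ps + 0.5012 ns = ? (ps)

1404 ps

In ps:
  434.4 ps → 434.4
  468.4 ps → 468.4
  0.5012 ns = 0.5012 × 10³ ps = 501.2
Sum: 434.4 + 468.4 + 501.2 = 1404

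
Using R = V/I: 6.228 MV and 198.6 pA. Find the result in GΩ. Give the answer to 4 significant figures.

(6.228e6) / (198.6e-12) = 0.0313595e18 Ω

31360000 GΩ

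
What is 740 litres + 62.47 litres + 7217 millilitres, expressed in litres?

809.687 litres

In litres:
  740 litres → 740
  62.47 litres → 62.47
  7217 millilitres = 7217 × 10⁻³ litres = 7.217
Sum: 740 + 62.47 + 7.217 = 809.687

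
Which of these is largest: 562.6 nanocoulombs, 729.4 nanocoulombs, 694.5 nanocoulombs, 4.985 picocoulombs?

729.4 nanocoulombs

562.6 nanocoulombs = 0.0000005626 coulombs
729.4 nanocoulombs = 0.0000007294 coulombs
694.5 nanocoulombs = 0.0000006945 coulombs
4.985 picocoulombs = 0.000000000004985 coulombs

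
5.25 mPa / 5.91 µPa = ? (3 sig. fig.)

888

(5.25e-3) / (5.91e-6) = 0.8883e3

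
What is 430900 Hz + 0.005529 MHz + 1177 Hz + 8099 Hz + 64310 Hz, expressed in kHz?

510.015 kHz

In kHz:
  430900 Hz = 430900 × 10⁻³ kHz = 430.9
  0.005529 MHz = 0.005529 × 10³ kHz = 5.529
  1177 Hz = 1177 × 10⁻³ kHz = 1.177
  8099 Hz = 8099 × 10⁻³ kHz = 8.099
  64310 Hz = 64310 × 10⁻³ kHz = 64.31
Sum: 430.9 + 5.529 + 1.177 + 8.099 + 64.31 = 510.015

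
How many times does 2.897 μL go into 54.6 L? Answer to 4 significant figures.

18850000

(54.6) / (2.897e-6) = 18.847e6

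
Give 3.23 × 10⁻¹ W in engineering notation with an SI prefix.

323 mW

= 323 × 10⁻³ W; 10⁻³ is milli.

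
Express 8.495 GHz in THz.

0.008495 THz

giga = 10⁹, tera = 10¹²; factor is 10⁻³.
8.495 × 10⁻³ = 0.008495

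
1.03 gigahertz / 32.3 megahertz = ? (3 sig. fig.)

31.9

(1.03 × 10^9) / (32.3 × 10^6) = 0.03189 × 10^3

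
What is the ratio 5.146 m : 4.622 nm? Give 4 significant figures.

1113000000

(5.146) / (4.622 × 10⁻⁹) = 1.1134 × 10⁹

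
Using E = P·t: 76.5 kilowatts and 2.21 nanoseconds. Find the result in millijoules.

0.169065 millijoules

76.5 × 10^3 × 2.21 × 10^-9 = 169.065 × 10^-6 J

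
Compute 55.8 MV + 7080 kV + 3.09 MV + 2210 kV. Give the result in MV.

In MV:
  55.8 MV → 55.8
  7080 kV = 7080 × 10^-3 MV = 7.08
  3.09 MV → 3.09
  2210 kV = 2210 × 10^-3 MV = 2.21
Sum: 55.8 + 7.08 + 3.09 + 2.21 = 68.18

68.18 MV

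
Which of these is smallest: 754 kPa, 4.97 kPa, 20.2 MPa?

754 kPa = 754000 Pa
4.97 kPa = 4970 Pa
20.2 MPa = 20200000 Pa

4.97 kPa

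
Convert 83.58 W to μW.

(no prefix) = 1e0, micro = 1e-6; factor is 1e6.
83.58 × 1e6 = 83580000

83580000 μW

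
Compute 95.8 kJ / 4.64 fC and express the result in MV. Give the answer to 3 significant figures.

20600000000000 MV

(95.8 × 10³) / (4.64 × 10⁻¹⁵) = 20.647 × 10¹⁸ V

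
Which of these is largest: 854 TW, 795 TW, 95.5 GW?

854 TW = 854000000000000 W
795 TW = 795000000000000 W
95.5 GW = 95500000000 W

854 TW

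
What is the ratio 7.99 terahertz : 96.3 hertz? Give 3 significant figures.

(7.99 × 10¹²) / (96.3) = 0.08297 × 10¹²

83000000000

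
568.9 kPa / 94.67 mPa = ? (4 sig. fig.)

(568.9 × 10³) / (94.67 × 10⁻³) = 6.0093 × 10⁶

6009000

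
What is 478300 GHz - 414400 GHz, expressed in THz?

63.9 THz

In THz:
  478300 GHz = 478300 × 10⁻³ THz = 478.3
  414400 GHz = 414400 × 10⁻³ THz = 414.4
Difference: 478.3 - 414.4 = 63.9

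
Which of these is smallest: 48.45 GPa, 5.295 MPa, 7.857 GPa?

5.295 MPa

48.45 GPa = 48450000000 Pa
5.295 MPa = 5295000 Pa
7.857 GPa = 7857000000 Pa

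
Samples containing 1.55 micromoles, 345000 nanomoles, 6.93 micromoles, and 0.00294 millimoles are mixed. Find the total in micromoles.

356.42 micromoles

In micromoles:
  1.55 micromoles → 1.55
  345000 nanomoles = 345000 × 10⁻³ micromoles = 345
  6.93 micromoles → 6.93
  0.00294 millimoles = 0.00294 × 10³ micromoles = 2.94
Sum: 1.55 + 345 + 6.93 + 2.94 = 356.42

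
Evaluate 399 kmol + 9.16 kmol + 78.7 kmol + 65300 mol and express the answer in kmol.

552.16 kmol

In kmol:
  399 kmol → 399
  9.16 kmol → 9.16
  78.7 kmol → 78.7
  65300 mol = 65300 × 10^-3 kmol = 65.3
Sum: 399 + 9.16 + 78.7 + 65.3 = 552.16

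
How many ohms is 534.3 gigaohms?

giga = 1e9, (no prefix) = 1e0; factor is 1e9.
534.3 × 1e9 = 534300000000

534300000000 ohms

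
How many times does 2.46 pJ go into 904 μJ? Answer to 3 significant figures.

(904 × 10^-6) / (2.46 × 10^-12) = 367.5 × 10^6

367000000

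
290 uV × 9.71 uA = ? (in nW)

290e-6 × 9.71e-6 = 2815.9e-12 W

2.8159 nW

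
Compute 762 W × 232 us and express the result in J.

762 × 232e-6 = 176784e-6 J

0.176784 J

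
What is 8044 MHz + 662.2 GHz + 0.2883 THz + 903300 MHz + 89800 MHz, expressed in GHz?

1951.644 GHz

In GHz:
  8044 MHz = 8044 × 10^-3 GHz = 8.044
  662.2 GHz → 662.2
  0.2883 THz = 0.2883 × 10^3 GHz = 288.3
  903300 MHz = 903300 × 10^-3 GHz = 903.3
  89800 MHz = 89800 × 10^-3 GHz = 89.8
Sum: 8.044 + 662.2 + 288.3 + 903.3 + 89.8 = 1951.644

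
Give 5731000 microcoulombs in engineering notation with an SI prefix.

= 5.731 coulombs; mantissa already in [1, 1000).

5.731 coulombs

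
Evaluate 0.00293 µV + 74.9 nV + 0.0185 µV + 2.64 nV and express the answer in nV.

In nV:
  0.00293 µV = 0.00293 × 10^3 nV = 2.93
  74.9 nV → 74.9
  0.0185 µV = 0.0185 × 10^3 nV = 18.5
  2.64 nV → 2.64
Sum: 2.93 + 74.9 + 18.5 + 2.64 = 98.97

98.97 nV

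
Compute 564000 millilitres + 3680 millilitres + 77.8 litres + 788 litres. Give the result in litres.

1433.48 litres

In litres:
  564000 millilitres = 564000e-3 litres = 564
  3680 millilitres = 3680e-3 litres = 3.68
  77.8 litres → 77.8
  788 litres → 788
Sum: 564 + 3.68 + 77.8 + 788 = 1433.48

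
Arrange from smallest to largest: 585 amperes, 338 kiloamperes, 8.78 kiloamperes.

585 amperes = 585 amperes
338 kiloamperes = 338000 amperes
8.78 kiloamperes = 8780 amperes

585 amperes < 8.78 kiloamperes < 338 kiloamperes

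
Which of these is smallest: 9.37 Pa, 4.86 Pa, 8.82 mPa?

9.37 Pa = 9.37 Pa
4.86 Pa = 4.86 Pa
8.82 mPa = 0.00882 Pa

8.82 mPa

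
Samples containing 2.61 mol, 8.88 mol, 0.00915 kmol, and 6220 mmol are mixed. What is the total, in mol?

In mol:
  2.61 mol → 2.61
  8.88 mol → 8.88
  0.00915 kmol = 0.00915 × 10^3 mol = 9.15
  6220 mmol = 6220 × 10^-3 mol = 6.22
Sum: 2.61 + 8.88 + 9.15 + 6.22 = 26.86

26.86 mol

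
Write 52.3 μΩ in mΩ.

0.0523 mΩ

micro = 10⁻⁶, milli = 10⁻³; factor is 10⁻³.
52.3 × 10⁻³ = 0.0523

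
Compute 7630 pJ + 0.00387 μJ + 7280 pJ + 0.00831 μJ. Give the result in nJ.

27.09 nJ

In nJ:
  7630 pJ = 7630 × 10⁻³ nJ = 7.63
  0.00387 μJ = 0.00387 × 10³ nJ = 3.87
  7280 pJ = 7280 × 10⁻³ nJ = 7.28
  0.00831 μJ = 0.00831 × 10³ nJ = 8.31
Sum: 7.63 + 3.87 + 7.28 + 8.31 = 27.09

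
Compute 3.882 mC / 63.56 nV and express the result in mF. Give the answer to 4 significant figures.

61080000 mF

(3.882 × 10^-3) / (63.56 × 10^-9) = 0.0610761 × 10^6 F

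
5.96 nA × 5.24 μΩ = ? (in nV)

0.0000312304 nV

5.96 × 10^-9 × 5.24 × 10^-6 = 31.2304 × 10^-15 V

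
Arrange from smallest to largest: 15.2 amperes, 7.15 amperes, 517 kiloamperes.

15.2 amperes = 15.2 amperes
7.15 amperes = 7.15 amperes
517 kiloamperes = 517000 amperes

7.15 amperes < 15.2 amperes < 517 kiloamperes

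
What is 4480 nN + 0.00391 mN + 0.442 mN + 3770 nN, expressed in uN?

In uN:
  4480 nN = 4480 × 10⁻³ uN = 4.48
  0.00391 mN = 0.00391 × 10³ uN = 3.91
  0.442 mN = 0.442 × 10³ uN = 442
  3770 nN = 3770 × 10⁻³ uN = 3.77
Sum: 4.48 + 3.91 + 442 + 3.77 = 454.16

454.16 uN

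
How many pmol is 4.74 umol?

4740000 pmol

micro = 10^-6, pico = 10^-12; factor is 10^6.
4.74 × 10^6 = 4740000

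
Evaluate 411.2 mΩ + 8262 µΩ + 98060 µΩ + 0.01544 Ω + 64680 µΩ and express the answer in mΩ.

597.642 mΩ

In mΩ:
  411.2 mΩ → 411.2
  8262 µΩ = 8262 × 10^-3 mΩ = 8.262
  98060 µΩ = 98060 × 10^-3 mΩ = 98.06
  0.01544 Ω = 0.01544 × 10^3 mΩ = 15.44
  64680 µΩ = 64680 × 10^-3 mΩ = 64.68
Sum: 411.2 + 8.262 + 98.06 + 15.44 + 64.68 = 597.642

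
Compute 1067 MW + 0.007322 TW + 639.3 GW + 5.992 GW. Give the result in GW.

In GW:
  1067 MW = 1067 × 10⁻³ GW = 1.067
  0.007322 TW = 0.007322 × 10³ GW = 7.322
  639.3 GW → 639.3
  5.992 GW → 5.992
Sum: 1.067 + 7.322 + 639.3 + 5.992 = 653.681

653.681 GW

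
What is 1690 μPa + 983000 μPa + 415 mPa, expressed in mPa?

In mPa:
  1690 μPa = 1690e-3 mPa = 1.69
  983000 μPa = 983000e-3 mPa = 983
  415 mPa → 415
Sum: 1.69 + 983 + 415 = 1399.69

1399.69 mPa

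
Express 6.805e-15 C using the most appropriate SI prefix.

6.805 fC

= 6.805e-15 C; 1e-15 is femto.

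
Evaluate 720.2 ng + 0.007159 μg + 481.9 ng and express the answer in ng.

In ng:
  720.2 ng → 720.2
  0.007159 μg = 0.007159 × 10³ ng = 7.159
  481.9 ng → 481.9
Sum: 720.2 + 7.159 + 481.9 = 1209.259

1209.259 ng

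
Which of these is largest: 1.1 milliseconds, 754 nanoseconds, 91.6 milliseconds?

91.6 milliseconds

1.1 milliseconds = 0.0011 seconds
754 nanoseconds = 0.000000754 seconds
91.6 milliseconds = 0.0916 seconds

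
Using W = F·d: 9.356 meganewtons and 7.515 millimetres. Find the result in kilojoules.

70.31034 kilojoules

9.356e6 × 7.515e-3 = 70.31034e3 J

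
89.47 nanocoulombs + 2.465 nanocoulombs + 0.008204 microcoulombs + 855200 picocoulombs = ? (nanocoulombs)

In nanocoulombs:
  89.47 nanocoulombs → 89.47
  2.465 nanocoulombs → 2.465
  0.008204 microcoulombs = 0.008204 × 10^3 nanocoulombs = 8.204
  855200 picocoulombs = 855200 × 10^-3 nanocoulombs = 855.2
Sum: 89.47 + 2.465 + 8.204 + 855.2 = 955.339

955.339 nanocoulombs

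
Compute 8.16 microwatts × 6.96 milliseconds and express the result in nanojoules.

8.16e-6 × 6.96e-3 = 56.7936e-9 J

56.7936 nanojoules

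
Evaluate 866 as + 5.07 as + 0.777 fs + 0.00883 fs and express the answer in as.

In as:
  866 as → 866
  5.07 as → 5.07
  0.777 fs = 0.777e3 as = 777
  0.00883 fs = 0.00883e3 as = 8.83
Sum: 866 + 5.07 + 777 + 8.83 = 1656.9

1656.9 as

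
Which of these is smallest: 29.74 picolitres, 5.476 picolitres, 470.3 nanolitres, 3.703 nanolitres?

5.476 picolitres

29.74 picolitres = 0.00000000002974 litres
5.476 picolitres = 0.000000000005476 litres
470.3 nanolitres = 0.0000004703 litres
3.703 nanolitres = 0.000000003703 litres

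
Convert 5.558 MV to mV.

5558000000 mV

mega = 10⁶, milli = 10⁻³; factor is 10⁹.
5.558 × 10⁹ = 5558000000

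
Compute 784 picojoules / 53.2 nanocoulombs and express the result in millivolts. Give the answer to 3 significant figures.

(784 × 10^-12) / (53.2 × 10^-9) = 14.737 × 10^-3 V

14.7 millivolts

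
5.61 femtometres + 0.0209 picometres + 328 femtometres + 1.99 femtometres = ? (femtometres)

In femtometres:
  5.61 femtometres → 5.61
  0.0209 picometres = 0.0209 × 10³ femtometres = 20.9
  328 femtometres → 328
  1.99 femtometres → 1.99
Sum: 5.61 + 20.9 + 328 + 1.99 = 356.5

356.5 femtometres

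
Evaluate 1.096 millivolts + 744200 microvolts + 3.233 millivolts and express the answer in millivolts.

748.529 millivolts

In millivolts:
  1.096 millivolts → 1.096
  744200 microvolts = 744200 × 10^-3 millivolts = 744.2
  3.233 millivolts → 3.233
Sum: 1.096 + 744.2 + 3.233 = 748.529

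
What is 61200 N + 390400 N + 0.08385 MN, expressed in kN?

535.45 kN

In kN:
  61200 N = 61200 × 10⁻³ kN = 61.2
  390400 N = 390400 × 10⁻³ kN = 390.4
  0.08385 MN = 0.08385 × 10³ kN = 83.85
Sum: 61.2 + 390.4 + 83.85 = 535.45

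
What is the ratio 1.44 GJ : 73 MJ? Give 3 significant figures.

19.7

(1.44e9) / (73e6) = 0.01973e3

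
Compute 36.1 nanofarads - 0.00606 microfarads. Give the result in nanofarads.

In nanofarads:
  36.1 nanofarads → 36.1
  0.00606 microfarads = 0.00606 × 10^3 nanofarads = 6.06
Difference: 36.1 - 6.06 = 30.04

30.04 nanofarads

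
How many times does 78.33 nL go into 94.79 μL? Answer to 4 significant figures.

1210

(94.79e-6) / (78.33e-9) = 1.2101e3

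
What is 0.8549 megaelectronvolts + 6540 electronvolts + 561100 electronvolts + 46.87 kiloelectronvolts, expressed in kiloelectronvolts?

1469.41 kiloelectronvolts

In kiloelectronvolts:
  0.8549 megaelectronvolts = 0.8549 × 10^3 kiloelectronvolts = 854.9
  6540 electronvolts = 6540 × 10^-3 kiloelectronvolts = 6.54
  561100 electronvolts = 561100 × 10^-3 kiloelectronvolts = 561.1
  46.87 kiloelectronvolts → 46.87
Sum: 854.9 + 6.54 + 561.1 + 46.87 = 1469.41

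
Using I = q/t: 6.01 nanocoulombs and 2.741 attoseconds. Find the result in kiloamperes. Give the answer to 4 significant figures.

2193000 kiloamperes

(6.01 × 10^-9) / (2.741 × 10^-18) = 2.19263 × 10^9 A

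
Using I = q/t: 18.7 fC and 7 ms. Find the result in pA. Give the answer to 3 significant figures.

2.67 pA

(18.7 × 10^-15) / (7 × 10^-3) = 2.6714 × 10^-12 A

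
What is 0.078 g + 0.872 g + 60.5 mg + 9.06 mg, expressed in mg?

In mg:
  0.078 g = 0.078e3 mg = 78
  0.872 g = 0.872e3 mg = 872
  60.5 mg → 60.5
  9.06 mg → 9.06
Sum: 78 + 872 + 60.5 + 9.06 = 1019.56

1019.56 mg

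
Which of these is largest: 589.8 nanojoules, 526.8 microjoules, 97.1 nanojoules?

526.8 microjoules

589.8 nanojoules = 0.0000005898 joules
526.8 microjoules = 0.0005268 joules
97.1 nanojoules = 0.0000000971 joules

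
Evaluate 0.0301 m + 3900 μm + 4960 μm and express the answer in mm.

In mm:
  0.0301 m = 0.0301 × 10³ mm = 30.1
  3900 μm = 3900 × 10⁻³ mm = 3.9
  4960 μm = 4960 × 10⁻³ mm = 4.96
Sum: 30.1 + 3.9 + 4.96 = 38.96

38.96 mm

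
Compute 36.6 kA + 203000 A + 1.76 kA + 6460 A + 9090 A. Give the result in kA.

256.91 kA

In kA:
  36.6 kA → 36.6
  203000 A = 203000 × 10⁻³ kA = 203
  1.76 kA → 1.76
  6460 A = 6460 × 10⁻³ kA = 6.46
  9090 A = 9090 × 10⁻³ kA = 9.09
Sum: 36.6 + 203 + 1.76 + 6.46 + 9.09 = 256.91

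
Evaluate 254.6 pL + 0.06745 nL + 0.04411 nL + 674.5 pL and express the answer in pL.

In pL:
  254.6 pL → 254.6
  0.06745 nL = 0.06745 × 10³ pL = 67.45
  0.04411 nL = 0.04411 × 10³ pL = 44.11
  674.5 pL → 674.5
Sum: 254.6 + 67.45 + 44.11 + 674.5 = 1040.66

1040.66 pL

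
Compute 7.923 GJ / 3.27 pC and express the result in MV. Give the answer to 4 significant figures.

(7.923e9) / (3.27e-12) = 2.42294e21 V

2423000000000000 MV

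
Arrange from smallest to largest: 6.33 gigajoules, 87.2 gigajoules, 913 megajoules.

6.33 gigajoules = 6330000000 joules
87.2 gigajoules = 87200000000 joules
913 megajoules = 913000000 joules

913 megajoules < 6.33 gigajoules < 87.2 gigajoules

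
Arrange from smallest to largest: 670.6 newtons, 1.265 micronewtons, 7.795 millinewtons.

1.265 micronewtons < 7.795 millinewtons < 670.6 newtons

670.6 newtons = 670.6 newtons
1.265 micronewtons = 0.000001265 newtons
7.795 millinewtons = 0.007795 newtons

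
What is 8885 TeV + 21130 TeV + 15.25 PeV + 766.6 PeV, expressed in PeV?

811.865 PeV

In PeV:
  8885 TeV = 8885e-3 PeV = 8.885
  21130 TeV = 21130e-3 PeV = 21.13
  15.25 PeV → 15.25
  766.6 PeV → 766.6
Sum: 8.885 + 21.13 + 15.25 + 766.6 = 811.865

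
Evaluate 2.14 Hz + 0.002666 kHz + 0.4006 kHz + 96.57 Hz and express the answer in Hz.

In Hz:
  2.14 Hz → 2.14
  0.002666 kHz = 0.002666 × 10³ Hz = 2.666
  0.4006 kHz = 0.4006 × 10³ Hz = 400.6
  96.57 Hz → 96.57
Sum: 2.14 + 2.666 + 400.6 + 96.57 = 501.976

501.976 Hz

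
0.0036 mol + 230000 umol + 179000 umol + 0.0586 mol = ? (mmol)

In mmol:
  0.0036 mol = 0.0036e3 mmol = 3.6
  230000 umol = 230000e-3 mmol = 230
  179000 umol = 179000e-3 mmol = 179
  0.0586 mol = 0.0586e3 mmol = 58.6
Sum: 3.6 + 230 + 179 + 58.6 = 471.2

471.2 mmol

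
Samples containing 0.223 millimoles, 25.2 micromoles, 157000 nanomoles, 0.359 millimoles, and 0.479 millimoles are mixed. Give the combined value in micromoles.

In micromoles:
  0.223 millimoles = 0.223 × 10^3 micromoles = 223
  25.2 micromoles → 25.2
  157000 nanomoles = 157000 × 10^-3 micromoles = 157
  0.359 millimoles = 0.359 × 10^3 micromoles = 359
  0.479 millimoles = 0.479 × 10^3 micromoles = 479
Sum: 223 + 25.2 + 157 + 359 + 479 = 1243.2

1243.2 micromoles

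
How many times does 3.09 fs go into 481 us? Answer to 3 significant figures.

156000000000

(481e-6) / (3.09e-15) = 155.7e9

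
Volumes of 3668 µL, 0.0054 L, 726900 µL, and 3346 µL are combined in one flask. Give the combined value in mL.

739.314 mL

In mL:
  3668 µL = 3668e-3 mL = 3.668
  0.0054 L = 0.0054e3 mL = 5.4
  726900 µL = 726900e-3 mL = 726.9
  3346 µL = 3346e-3 mL = 3.346
Sum: 3.668 + 5.4 + 726.9 + 3.346 = 739.314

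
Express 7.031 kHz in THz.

0.000000007031 THz

kilo = 10³, tera = 10¹²; factor is 10⁻⁹.
7.031 × 10⁻⁹ = 0.000000007031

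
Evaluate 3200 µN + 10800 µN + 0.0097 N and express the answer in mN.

23.7 mN

In mN:
  3200 µN = 3200 × 10⁻³ mN = 3.2
  10800 µN = 10800 × 10⁻³ mN = 10.8
  0.0097 N = 0.0097 × 10³ mN = 9.7
Sum: 3.2 + 10.8 + 9.7 = 23.7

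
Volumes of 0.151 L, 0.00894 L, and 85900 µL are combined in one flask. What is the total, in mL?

In mL:
  0.151 L = 0.151 × 10³ mL = 151
  0.00894 L = 0.00894 × 10³ mL = 8.94
  85900 µL = 85900 × 10⁻³ mL = 85.9
Sum: 151 + 8.94 + 85.9 = 245.84

245.84 mL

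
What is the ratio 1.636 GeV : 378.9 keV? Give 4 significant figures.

(1.636 × 10⁹) / (378.9 × 10³) = 0.0043178 × 10⁶

4318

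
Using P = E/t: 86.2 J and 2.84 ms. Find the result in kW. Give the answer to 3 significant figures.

30.4 kW

(86.2) / (2.84 × 10^-3) = 30.352 × 10^3 W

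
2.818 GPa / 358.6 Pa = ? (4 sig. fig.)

(2.818 × 10⁹) / (358.6) = 0.0078583 × 10⁹

7858000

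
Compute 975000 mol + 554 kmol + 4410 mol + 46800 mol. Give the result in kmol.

In kmol:
  975000 mol = 975000e-3 kmol = 975
  554 kmol → 554
  4410 mol = 4410e-3 kmol = 4.41
  46800 mol = 46800e-3 kmol = 46.8
Sum: 975 + 554 + 4.41 + 46.8 = 1580.21

1580.21 kmol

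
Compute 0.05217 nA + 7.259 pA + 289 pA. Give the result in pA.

348.429 pA

In pA:
  0.05217 nA = 0.05217 × 10³ pA = 52.17
  7.259 pA → 7.259
  289 pA → 289
Sum: 52.17 + 7.259 + 289 = 348.429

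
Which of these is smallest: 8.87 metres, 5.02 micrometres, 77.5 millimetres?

8.87 metres = 8.87 metres
5.02 micrometres = 0.00000502 metres
77.5 millimetres = 0.0775 metres

5.02 micrometres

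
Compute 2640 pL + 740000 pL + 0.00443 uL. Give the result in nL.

In nL:
  2640 pL = 2640 × 10⁻³ nL = 2.64
  740000 pL = 740000 × 10⁻³ nL = 740
  0.00443 uL = 0.00443 × 10³ nL = 4.43
Sum: 2.64 + 740 + 4.43 = 747.07

747.07 nL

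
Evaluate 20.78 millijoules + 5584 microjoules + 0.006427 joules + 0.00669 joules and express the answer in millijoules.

39.481 millijoules

In millijoules:
  20.78 millijoules → 20.78
  5584 microjoules = 5584e-3 millijoules = 5.584
  0.006427 joules = 0.006427e3 millijoules = 6.427
  0.00669 joules = 0.00669e3 millijoules = 6.69
Sum: 20.78 + 5.584 + 6.427 + 6.69 = 39.481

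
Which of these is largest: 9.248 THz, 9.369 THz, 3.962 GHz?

9.248 THz = 9248000000000 Hz
9.369 THz = 9369000000000 Hz
3.962 GHz = 3962000000 Hz

9.369 THz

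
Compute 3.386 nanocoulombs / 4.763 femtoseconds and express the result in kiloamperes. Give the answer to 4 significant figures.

710.9 kiloamperes

(3.386e-9) / (4.763e-15) = 0.710896e6 A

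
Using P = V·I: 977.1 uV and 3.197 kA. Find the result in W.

3.1237887 W

977.1e-6 × 3.197e3 = 3123.7887e-3 W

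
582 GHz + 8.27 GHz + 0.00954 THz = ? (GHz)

599.81 GHz

In GHz:
  582 GHz → 582
  8.27 GHz → 8.27
  0.00954 THz = 0.00954 × 10^3 GHz = 9.54
Sum: 582 + 8.27 + 9.54 = 599.81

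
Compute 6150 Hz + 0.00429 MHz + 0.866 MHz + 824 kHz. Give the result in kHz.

In kHz:
  6150 Hz = 6150 × 10^-3 kHz = 6.15
  0.00429 MHz = 0.00429 × 10^3 kHz = 4.29
  0.866 MHz = 0.866 × 10^3 kHz = 866
  824 kHz → 824
Sum: 6.15 + 4.29 + 866 + 824 = 1700.44

1700.44 kHz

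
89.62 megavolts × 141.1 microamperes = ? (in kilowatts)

12.645382 kilowatts

89.62 × 10⁶ × 141.1 × 10⁻⁶ = 12645.382 W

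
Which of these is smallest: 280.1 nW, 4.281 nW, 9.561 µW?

280.1 nW = 0.0000002801 W
4.281 nW = 0.000000004281 W
9.561 µW = 0.000009561 W

4.281 nW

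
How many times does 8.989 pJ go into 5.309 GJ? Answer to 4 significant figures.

(5.309 × 10⁹) / (8.989 × 10⁻¹²) = 0.59061 × 10²¹

590600000000000000000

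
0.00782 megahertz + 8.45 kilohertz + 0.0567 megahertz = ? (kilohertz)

72.97 kilohertz

In kilohertz:
  0.00782 megahertz = 0.00782e3 kilohertz = 7.82
  8.45 kilohertz → 8.45
  0.0567 megahertz = 0.0567e3 kilohertz = 56.7
Sum: 7.82 + 8.45 + 56.7 = 72.97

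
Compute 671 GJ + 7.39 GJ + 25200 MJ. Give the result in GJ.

In GJ:
  671 GJ → 671
  7.39 GJ → 7.39
  25200 MJ = 25200 × 10^-3 GJ = 25.2
Sum: 671 + 7.39 + 25.2 = 703.59

703.59 GJ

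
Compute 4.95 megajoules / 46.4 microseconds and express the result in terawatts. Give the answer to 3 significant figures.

(4.95e6) / (46.4e-6) = 0.10668e12 W

0.107 terawatts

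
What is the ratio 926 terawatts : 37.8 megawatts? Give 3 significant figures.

24500000

(926 × 10^12) / (37.8 × 10^6) = 24.5 × 10^6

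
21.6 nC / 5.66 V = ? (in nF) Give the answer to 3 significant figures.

(21.6 × 10^-9) / (5.66) = 3.8163 × 10^-9 F

3.82 nF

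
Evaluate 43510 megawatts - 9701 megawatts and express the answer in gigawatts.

33.809 gigawatts

In gigawatts:
  43510 megawatts = 43510 × 10⁻³ gigawatts = 43.51
  9701 megawatts = 9701 × 10⁻³ gigawatts = 9.701
Difference: 43.51 - 9.701 = 33.809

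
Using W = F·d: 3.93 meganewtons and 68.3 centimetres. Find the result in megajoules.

3.93 × 10^6 × 68.3 × 10^-2 = 268.419 × 10^4 J

2.68419 megajoules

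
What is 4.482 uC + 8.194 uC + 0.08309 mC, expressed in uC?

95.766 uC

In uC:
  4.482 uC → 4.482
  8.194 uC → 8.194
  0.08309 mC = 0.08309 × 10^3 uC = 83.09
Sum: 4.482 + 8.194 + 83.09 = 95.766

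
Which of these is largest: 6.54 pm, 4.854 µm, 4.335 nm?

4.854 µm

6.54 pm = 0.00000000000654 m
4.854 µm = 0.000004854 m
4.335 nm = 0.000000004335 m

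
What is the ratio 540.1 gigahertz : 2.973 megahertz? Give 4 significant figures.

181700

(540.1e9) / (2.973e6) = 181.67e3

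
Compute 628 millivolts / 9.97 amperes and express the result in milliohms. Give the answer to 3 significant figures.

(628e-3) / (9.97) = 62.989e-3 Ω

63.0 milliohms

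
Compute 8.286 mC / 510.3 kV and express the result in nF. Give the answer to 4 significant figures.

(8.286 × 10⁻³) / (510.3 × 10³) = 0.0162375 × 10⁻⁶ F

16.24 nF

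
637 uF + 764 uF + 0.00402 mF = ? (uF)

In uF:
  637 uF → 637
  764 uF → 764
  0.00402 mF = 0.00402e3 uF = 4.02
Sum: 637 + 764 + 4.02 = 1405.02

1405.02 uF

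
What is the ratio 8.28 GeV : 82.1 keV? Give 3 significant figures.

101000

(8.28 × 10^9) / (82.1 × 10^3) = 0.1009 × 10^6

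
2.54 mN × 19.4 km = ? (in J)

49.276 J

2.54e-3 × 19.4e3 = 49.276 J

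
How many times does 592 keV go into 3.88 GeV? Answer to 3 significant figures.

6550

(3.88e9) / (592e3) = 0.006554e6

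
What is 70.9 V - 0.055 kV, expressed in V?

15.9 V

In V:
  70.9 V → 70.9
  0.055 kV = 0.055e3 V = 55
Difference: 70.9 - 55 = 15.9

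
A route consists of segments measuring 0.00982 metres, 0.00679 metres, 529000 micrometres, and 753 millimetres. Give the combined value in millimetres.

1298.61 millimetres

In millimetres:
  0.00982 metres = 0.00982e3 millimetres = 9.82
  0.00679 metres = 0.00679e3 millimetres = 6.79
  529000 micrometres = 529000e-3 millimetres = 529
  753 millimetres → 753
Sum: 9.82 + 6.79 + 529 + 753 = 1298.61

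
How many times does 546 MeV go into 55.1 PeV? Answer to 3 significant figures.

(55.1 × 10^15) / (546 × 10^6) = 0.1009 × 10^9

101000000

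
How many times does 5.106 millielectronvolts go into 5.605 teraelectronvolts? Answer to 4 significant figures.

1098000000000000

(5.605 × 10¹²) / (5.106 × 10⁻³) = 1.0977 × 10¹⁵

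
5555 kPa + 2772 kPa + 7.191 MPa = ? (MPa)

In MPa:
  5555 kPa = 5555e-3 MPa = 5.555
  2772 kPa = 2772e-3 MPa = 2.772
  7.191 MPa → 7.191
Sum: 5.555 + 2.772 + 7.191 = 15.518

15.518 MPa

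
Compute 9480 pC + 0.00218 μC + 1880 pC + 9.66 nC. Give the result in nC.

23.2 nC

In nC:
  9480 pC = 9480e-3 nC = 9.48
  0.00218 μC = 0.00218e3 nC = 2.18
  1880 pC = 1880e-3 nC = 1.88
  9.66 nC → 9.66
Sum: 9.48 + 2.18 + 1.88 + 9.66 = 23.2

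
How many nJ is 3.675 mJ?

3675000 nJ

milli = 10⁻³, nano = 10⁻⁹; factor is 10⁶.
3.675 × 10⁶ = 3675000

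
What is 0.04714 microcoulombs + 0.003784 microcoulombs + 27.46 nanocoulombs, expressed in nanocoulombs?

In nanocoulombs:
  0.04714 microcoulombs = 0.04714 × 10³ nanocoulombs = 47.14
  0.003784 microcoulombs = 0.003784 × 10³ nanocoulombs = 3.784
  27.46 nanocoulombs → 27.46
Sum: 47.14 + 3.784 + 27.46 = 78.384

78.384 nanocoulombs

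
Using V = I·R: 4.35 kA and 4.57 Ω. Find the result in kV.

19.8795 kV

4.35 × 10³ × 4.57 = 19.8795 × 10³ V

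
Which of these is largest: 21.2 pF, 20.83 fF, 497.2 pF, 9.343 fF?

21.2 pF = 0.0000000000212 F
20.83 fF = 0.00000000000002083 F
497.2 pF = 0.0000000004972 F
9.343 fF = 0.000000000000009343 F

497.2 pF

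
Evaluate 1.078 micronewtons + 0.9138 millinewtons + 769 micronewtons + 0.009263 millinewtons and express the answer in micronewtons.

1693.141 micronewtons

In micronewtons:
  1.078 micronewtons → 1.078
  0.9138 millinewtons = 0.9138 × 10^3 micronewtons = 913.8
  769 micronewtons → 769
  0.009263 millinewtons = 0.009263 × 10^3 micronewtons = 9.263
Sum: 1.078 + 913.8 + 769 + 9.263 = 1693.141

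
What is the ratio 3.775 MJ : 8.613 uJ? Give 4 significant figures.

438300000000

(3.775 × 10⁶) / (8.613 × 10⁻⁶) = 0.43829 × 10¹²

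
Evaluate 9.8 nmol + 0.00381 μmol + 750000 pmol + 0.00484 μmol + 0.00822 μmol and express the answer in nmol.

In nmol:
  9.8 nmol → 9.8
  0.00381 μmol = 0.00381e3 nmol = 3.81
  750000 pmol = 750000e-3 nmol = 750
  0.00484 μmol = 0.00484e3 nmol = 4.84
  0.00822 μmol = 0.00822e3 nmol = 8.22
Sum: 9.8 + 3.81 + 750 + 4.84 + 8.22 = 776.67

776.67 nmol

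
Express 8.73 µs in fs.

8730000000 fs

micro = 10⁻⁶, femto = 10⁻¹⁵; factor is 10⁹.
8.73 × 10⁹ = 8730000000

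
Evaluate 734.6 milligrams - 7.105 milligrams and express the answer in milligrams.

727.495 milligrams

In milligrams:
  734.6 milligrams → 734.6
  7.105 milligrams → 7.105
Difference: 734.6 - 7.105 = 727.495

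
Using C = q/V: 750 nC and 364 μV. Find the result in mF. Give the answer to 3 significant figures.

2.06 mF

(750 × 10^-9) / (364 × 10^-6) = 2.0604 × 10^-3 F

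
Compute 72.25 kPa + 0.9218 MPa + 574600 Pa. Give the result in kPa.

1568.65 kPa

In kPa:
  72.25 kPa → 72.25
  0.9218 MPa = 0.9218 × 10^3 kPa = 921.8
  574600 Pa = 574600 × 10^-3 kPa = 574.6
Sum: 72.25 + 921.8 + 574.6 = 1568.65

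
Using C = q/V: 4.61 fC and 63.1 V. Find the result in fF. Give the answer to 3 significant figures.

(4.61e-15) / (63.1) = 0.073059e-15 F

0.0731 fF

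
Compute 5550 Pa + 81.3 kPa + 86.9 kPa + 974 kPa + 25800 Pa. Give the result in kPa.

1173.55 kPa

In kPa:
  5550 Pa = 5550 × 10^-3 kPa = 5.55
  81.3 kPa → 81.3
  86.9 kPa → 86.9
  974 kPa → 974
  25800 Pa = 25800 × 10^-3 kPa = 25.8
Sum: 5.55 + 81.3 + 86.9 + 974 + 25.8 = 1173.55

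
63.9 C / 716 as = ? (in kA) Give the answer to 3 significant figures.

(63.9) / (716 × 10^-18) = 0.089246 × 10^18 A

89200000000000 kA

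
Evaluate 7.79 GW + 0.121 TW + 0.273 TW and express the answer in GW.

In GW:
  7.79 GW → 7.79
  0.121 TW = 0.121e3 GW = 121
  0.273 TW = 0.273e3 GW = 273
Sum: 7.79 + 121 + 273 = 401.79

401.79 GW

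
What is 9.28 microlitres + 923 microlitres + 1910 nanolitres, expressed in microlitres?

934.19 microlitres

In microlitres:
  9.28 microlitres → 9.28
  923 microlitres → 923
  1910 nanolitres = 1910 × 10⁻³ microlitres = 1.91
Sum: 9.28 + 923 + 1.91 = 934.19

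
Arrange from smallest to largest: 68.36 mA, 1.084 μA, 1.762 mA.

1.084 μA < 1.762 mA < 68.36 mA

68.36 mA = 0.06836 A
1.084 μA = 0.000001084 A
1.762 mA = 0.001762 A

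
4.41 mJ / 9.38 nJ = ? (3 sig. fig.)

470000

(4.41 × 10^-3) / (9.38 × 10^-9) = 0.4701 × 10^6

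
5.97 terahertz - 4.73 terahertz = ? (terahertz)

1.24 terahertz

In terahertz:
  5.97 terahertz → 5.97
  4.73 terahertz → 4.73
Difference: 5.97 - 4.73 = 1.24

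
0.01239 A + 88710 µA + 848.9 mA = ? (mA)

In mA:
  0.01239 A = 0.01239e3 mA = 12.39
  88710 µA = 88710e-3 mA = 88.71
  848.9 mA → 848.9
Sum: 12.39 + 88.71 + 848.9 = 950

950 mA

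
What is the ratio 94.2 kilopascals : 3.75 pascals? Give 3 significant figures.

(94.2 × 10^3) / (3.75) = 25.12 × 10^3

25100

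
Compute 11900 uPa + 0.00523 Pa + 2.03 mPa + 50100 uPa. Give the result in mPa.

In mPa:
  11900 uPa = 11900e-3 mPa = 11.9
  0.00523 Pa = 0.00523e3 mPa = 5.23
  2.03 mPa → 2.03
  50100 uPa = 50100e-3 mPa = 50.1
Sum: 11.9 + 5.23 + 2.03 + 50.1 = 69.26

69.26 mPa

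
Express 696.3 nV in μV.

0.6963 μV

nano = 1e-9, micro = 1e-6; factor is 1e-3.
696.3 × 1e-3 = 0.6963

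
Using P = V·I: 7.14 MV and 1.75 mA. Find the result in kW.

12.495 kW

7.14 × 10^6 × 1.75 × 10^-3 = 12.495 × 10^3 W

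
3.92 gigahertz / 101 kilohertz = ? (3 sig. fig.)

38800

(3.92 × 10⁹) / (101 × 10³) = 0.03881 × 10⁶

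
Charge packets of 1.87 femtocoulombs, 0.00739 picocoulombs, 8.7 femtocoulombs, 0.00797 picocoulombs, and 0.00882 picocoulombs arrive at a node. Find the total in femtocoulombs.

In femtocoulombs:
  1.87 femtocoulombs → 1.87
  0.00739 picocoulombs = 0.00739 × 10^3 femtocoulombs = 7.39
  8.7 femtocoulombs → 8.7
  0.00797 picocoulombs = 0.00797 × 10^3 femtocoulombs = 7.97
  0.00882 picocoulombs = 0.00882 × 10^3 femtocoulombs = 8.82
Sum: 1.87 + 7.39 + 8.7 + 7.97 + 8.82 = 34.75

34.75 femtocoulombs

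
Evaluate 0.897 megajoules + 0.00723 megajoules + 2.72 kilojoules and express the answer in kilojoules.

In kilojoules:
  0.897 megajoules = 0.897 × 10^3 kilojoules = 897
  0.00723 megajoules = 0.00723 × 10^3 kilojoules = 7.23
  2.72 kilojoules → 2.72
Sum: 897 + 7.23 + 2.72 = 906.95

906.95 kilojoules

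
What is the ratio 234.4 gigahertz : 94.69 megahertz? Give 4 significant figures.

(234.4 × 10⁹) / (94.69 × 10⁶) = 2.4754 × 10³

2475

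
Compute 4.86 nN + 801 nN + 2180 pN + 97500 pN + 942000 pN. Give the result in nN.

In nN:
  4.86 nN → 4.86
  801 nN → 801
  2180 pN = 2180 × 10⁻³ nN = 2.18
  97500 pN = 97500 × 10⁻³ nN = 97.5
  942000 pN = 942000 × 10⁻³ nN = 942
Sum: 4.86 + 801 + 2.18 + 97.5 + 942 = 1847.54

1847.54 nN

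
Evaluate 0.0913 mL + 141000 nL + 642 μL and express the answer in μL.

In μL:
  0.0913 mL = 0.0913e3 μL = 91.3
  141000 nL = 141000e-3 μL = 141
  642 μL → 642
Sum: 91.3 + 141 + 642 = 874.3

874.3 μL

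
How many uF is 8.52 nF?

nano = 1e-9, micro = 1e-6; factor is 1e-3.
8.52 × 1e-3 = 0.00852

0.00852 uF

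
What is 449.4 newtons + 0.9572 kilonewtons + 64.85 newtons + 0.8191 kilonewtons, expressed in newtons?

In newtons:
  449.4 newtons → 449.4
  0.9572 kilonewtons = 0.9572 × 10³ newtons = 957.2
  64.85 newtons → 64.85
  0.8191 kilonewtons = 0.8191 × 10³ newtons = 819.1
Sum: 449.4 + 957.2 + 64.85 + 819.1 = 2290.55

2290.55 newtons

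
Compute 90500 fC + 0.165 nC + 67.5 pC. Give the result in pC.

323 pC

In pC:
  90500 fC = 90500 × 10⁻³ pC = 90.5
  0.165 nC = 0.165 × 10³ pC = 165
  67.5 pC → 67.5
Sum: 90.5 + 165 + 67.5 = 323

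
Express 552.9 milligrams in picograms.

milli = 10⁻³, pico = 10⁻¹²; factor is 10⁹.
552.9 × 10⁹ = 552900000000

552900000000 picograms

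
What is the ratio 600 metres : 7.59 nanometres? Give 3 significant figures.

79100000000

(600) / (7.59e-9) = 79.05e9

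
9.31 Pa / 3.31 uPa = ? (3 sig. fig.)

2810000

(9.31) / (3.31e-6) = 2.813e6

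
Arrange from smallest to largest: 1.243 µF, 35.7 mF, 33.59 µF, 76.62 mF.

1.243 µF = 0.000001243 F
35.7 mF = 0.0357 F
33.59 µF = 0.00003359 F
76.62 mF = 0.07662 F

1.243 µF < 33.59 µF < 35.7 mF < 76.62 mF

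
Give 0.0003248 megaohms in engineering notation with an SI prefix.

= 324.8 ohms; mantissa already in [1, 1000).

324.8 ohms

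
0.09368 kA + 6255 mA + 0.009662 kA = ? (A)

In A:
  0.09368 kA = 0.09368 × 10^3 A = 93.68
  6255 mA = 6255 × 10^-3 A = 6.255
  0.009662 kA = 0.009662 × 10^3 A = 9.662
Sum: 93.68 + 6.255 + 9.662 = 109.597

109.597 A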